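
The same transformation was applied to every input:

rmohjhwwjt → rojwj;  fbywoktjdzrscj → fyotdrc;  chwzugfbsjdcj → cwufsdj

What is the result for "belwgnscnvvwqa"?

blgsnvq

Looking at the pairs, the operation is to keep every other character starting from the first (positions 1st, 3rd, 5th, ...).
Doing the same to "belwgnscnvvwqa": "blgsnvq".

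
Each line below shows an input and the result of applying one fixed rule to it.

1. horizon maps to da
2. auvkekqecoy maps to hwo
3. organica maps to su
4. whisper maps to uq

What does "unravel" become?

dq

The rule is to keep one character in every 3, starting at position 3 (positions 3rd, 6th, 9th, ...), then shift every letter 12 places forward in the alphabet (wrapping around).
"unravel" → "dq".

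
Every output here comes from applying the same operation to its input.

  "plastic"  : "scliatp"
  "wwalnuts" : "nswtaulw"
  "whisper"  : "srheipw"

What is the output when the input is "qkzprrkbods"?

Looking at the pairs, the operation is to take characters alternately from the front and the back (1st, last, 2nd, 2nd-last, ...), then swap the first and last characters.
"qkzprrkbods" → "rskdzopbrkq".

rskdzopbrkq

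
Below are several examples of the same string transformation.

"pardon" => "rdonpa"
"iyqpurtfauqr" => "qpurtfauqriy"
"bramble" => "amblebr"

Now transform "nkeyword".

eywordnk

Each output is the input with this applied: move the first 2 characters to the end (rotate left by 2).
So "nkeyword" becomes "eywordnk".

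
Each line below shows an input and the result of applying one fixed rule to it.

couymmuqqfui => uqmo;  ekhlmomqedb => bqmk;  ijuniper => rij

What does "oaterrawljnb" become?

nwra

The rule is to keep one character in every 3, starting at position 2 (positions 2nd, 5th, 8th, ...), then reverse the string.
"oaterrawljnb" → "arwn" → "nwra".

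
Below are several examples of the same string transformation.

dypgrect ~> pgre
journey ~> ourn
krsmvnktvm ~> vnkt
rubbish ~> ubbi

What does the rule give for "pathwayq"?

thwa

In each case the input is transformed by: move the last 2 characters to the front (rotate right by 2), then keep only the last 4 characters.
Applying both steps to "pathwayq": "yqpathwa", then "thwa".
(Check on "rubbish": → "shrubbi" → "ubbi" ✓)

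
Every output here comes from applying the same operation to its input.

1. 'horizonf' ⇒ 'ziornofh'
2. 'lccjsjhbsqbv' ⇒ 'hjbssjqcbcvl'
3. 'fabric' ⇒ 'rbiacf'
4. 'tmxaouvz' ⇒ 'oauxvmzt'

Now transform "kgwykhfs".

kyhwfgsk

The pattern: swap the front and back halves of the string, then take characters alternately from the front and the back (1st, last, 2nd, 2nd-last, ...).
"kgwykhfs" → "khfskgwy" → "kyhwfgsk".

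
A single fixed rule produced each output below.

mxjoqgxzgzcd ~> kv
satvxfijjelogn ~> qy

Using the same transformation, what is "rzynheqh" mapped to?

px

Rule — shift every letter 2 places backward in the alphabet (wrapping around), then keep only the first 2 characters.
Starting from "rzynheqh": after the first operation, "pxwlfcof"; after the second, "px".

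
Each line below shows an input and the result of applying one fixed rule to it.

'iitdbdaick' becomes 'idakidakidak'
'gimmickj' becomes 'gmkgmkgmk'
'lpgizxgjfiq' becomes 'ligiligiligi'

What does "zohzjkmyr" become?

zzmzzmzzm

The pattern: keep one character in every 3, starting at position 1 (positions 1st, 4th, 7th, ...), then write the whole string 3 times in a row.
Applying that to "zohzjkmyr" gives "zzmzzmzzm".
(Check on "lpgizxgjfiq": → "ligi" → "ligiligiligi" ✓)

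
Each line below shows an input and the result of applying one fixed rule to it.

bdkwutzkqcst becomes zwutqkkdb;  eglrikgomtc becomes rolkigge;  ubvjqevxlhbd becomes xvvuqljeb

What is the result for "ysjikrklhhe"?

ysrlkkji

Looking at the pairs, the operation is to delete the last 3 characters, then sort the characters into reverse alphabetical order.
Working it through for "ysjikrklhhe": intermediate "ysjikrkl", final "ysrlkkji".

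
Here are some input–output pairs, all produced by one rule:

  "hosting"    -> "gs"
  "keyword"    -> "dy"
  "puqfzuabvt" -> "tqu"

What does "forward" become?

The transformation: move the last 3 characters to the front (rotate right by 3), then keep one character in every 3, starting at position 3 (positions 3rd, 6th, 9th, ...).
"forward" → "ardforw" → "dr".

dr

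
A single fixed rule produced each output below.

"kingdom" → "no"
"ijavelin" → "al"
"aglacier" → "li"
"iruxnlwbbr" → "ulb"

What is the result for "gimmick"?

mc

What's happening: keep one character in every 3, starting at position 3 (positions 3rd, 6th, 9th, ...).
For "gimmick" the result is "mc".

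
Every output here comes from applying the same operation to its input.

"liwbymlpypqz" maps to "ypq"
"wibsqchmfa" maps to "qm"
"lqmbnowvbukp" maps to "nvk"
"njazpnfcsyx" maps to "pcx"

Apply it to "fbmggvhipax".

In each case the input is transformed by: delete the first 3 characters, then keep one character in every 3, starting at position 2 (positions 2nd, 5th, 8th, ...).
So "fbmggvhipax" becomes "gix".

gix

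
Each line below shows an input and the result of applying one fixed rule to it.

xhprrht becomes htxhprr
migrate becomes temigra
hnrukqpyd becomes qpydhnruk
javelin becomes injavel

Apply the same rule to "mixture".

remixtu

Rule — move the first 3 characters to the end (rotate left by 3), then move the first 2 characters to the end (rotate left by 2).
"mixture" → "remixtu".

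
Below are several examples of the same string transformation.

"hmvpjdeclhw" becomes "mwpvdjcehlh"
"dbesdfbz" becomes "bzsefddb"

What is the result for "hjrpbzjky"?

The rule is to swap the first and last characters, then swap each adjacent pair of characters (1↔2, 3↔4, ...).
So "hjrpbzjky" becomes "jyprzbkjh".
(Check on "hmvpjdeclhw": → "wmvpjdeclhh" → "mwpvdjcehlh" ✓)

jyprzbkjh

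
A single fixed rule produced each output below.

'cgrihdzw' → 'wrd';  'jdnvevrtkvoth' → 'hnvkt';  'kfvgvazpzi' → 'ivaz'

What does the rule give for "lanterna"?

anr

In each case the input is transformed by: move the last character to the front, then keep one character in every 3, starting at position 1 (positions 1st, 4th, 7th, ...).
On "lanterna": the first step gives "alantern", and the second then gives "anr".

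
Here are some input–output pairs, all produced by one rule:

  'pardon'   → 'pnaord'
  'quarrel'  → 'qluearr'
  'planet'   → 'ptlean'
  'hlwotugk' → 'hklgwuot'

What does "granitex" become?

Each output is the input with this applied: take characters alternately from the front and the back (1st, last, 2nd, 2nd-last, ...).
Applying that to "granitex" gives "gxreatni".

gxreatni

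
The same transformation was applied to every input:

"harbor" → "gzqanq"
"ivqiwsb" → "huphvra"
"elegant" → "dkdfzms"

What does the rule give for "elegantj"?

Rule — shift every letter 1 place backward in the alphabet (wrapping around).
Applying that to "elegantj" gives "dkdfzmsi".

dkdfzmsi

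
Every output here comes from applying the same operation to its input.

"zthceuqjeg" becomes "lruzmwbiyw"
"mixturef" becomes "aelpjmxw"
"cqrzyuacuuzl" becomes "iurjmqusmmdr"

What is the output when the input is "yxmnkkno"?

The rule is to swap each adjacent pair of characters (1↔2, 3↔4, ...), then shift every letter 8 places backward in the alphabet (wrapping around).
Starting from "yxmnkkno": after the first operation, "xynmkkon"; after the second, "pqfeccgf".

pqfeccgf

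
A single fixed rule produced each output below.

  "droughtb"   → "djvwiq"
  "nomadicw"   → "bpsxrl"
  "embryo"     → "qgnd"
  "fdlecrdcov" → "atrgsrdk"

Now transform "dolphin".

In each case the input is transformed by: delete the first 2 characters, then shift every letter 11 places backward in the alphabet (wrapping around).
Starting from "dolphin": after the first operation, "lphin"; after the second, "aewxc".

aewxc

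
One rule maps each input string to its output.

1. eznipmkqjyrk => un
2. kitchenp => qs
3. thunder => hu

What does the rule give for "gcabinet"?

hw

Looking at the pairs, the operation is to shift every letter 3 places forward in the alphabet (wrapping around), then keep only the last 2 characters.
Working it through for "gcabinet": intermediate "jfdelqhw", final "hw".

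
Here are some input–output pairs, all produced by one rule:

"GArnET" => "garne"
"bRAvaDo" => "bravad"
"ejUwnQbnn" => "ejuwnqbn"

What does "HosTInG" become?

hostin

What's happening: delete the last character, then convert every letter to lowercase.
On "HosTInG": the first step gives "HosTIn", and the second then gives "hostin".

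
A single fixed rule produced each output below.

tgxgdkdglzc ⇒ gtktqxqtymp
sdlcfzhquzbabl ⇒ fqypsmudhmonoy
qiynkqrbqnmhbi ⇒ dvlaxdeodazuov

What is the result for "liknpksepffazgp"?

Rule — shift every letter 13 places forward in the alphabet (wrapping around) — i.e. ROT13.
Applying that to "liknpksepffazgp" gives "yvxacxfrcssnmtc".

yvxacxfrcssnmtc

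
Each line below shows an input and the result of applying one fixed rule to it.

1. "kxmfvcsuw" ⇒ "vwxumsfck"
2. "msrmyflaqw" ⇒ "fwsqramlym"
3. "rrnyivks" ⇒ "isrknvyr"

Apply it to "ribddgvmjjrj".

Rule — take characters alternately from the front and the back (1st, last, 2nd, 2nd-last, ...), then swap the first and last characters.
For "ribddgvmjjrj" the result is "vjirbjdjdmgr".
(Check on "rrnyivks": → "rsrknvyi" → "isrknvyr" ✓)

vjirbjdjdmgr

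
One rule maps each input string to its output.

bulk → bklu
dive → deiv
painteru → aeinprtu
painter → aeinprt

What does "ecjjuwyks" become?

cejjksuwy

Looking at the pairs, the operation is to sort the characters into alphabetical order.
So "ecjjuwyks" becomes "cejjksuwy".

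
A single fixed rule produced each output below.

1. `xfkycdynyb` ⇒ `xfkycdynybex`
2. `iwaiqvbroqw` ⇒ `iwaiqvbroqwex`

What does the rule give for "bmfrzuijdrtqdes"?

What's happening: append "ex".
On "bmfrzuijdrtqdes" that produces "bmfrzuijdrtqdesex".

bmfrzuijdrtqdesex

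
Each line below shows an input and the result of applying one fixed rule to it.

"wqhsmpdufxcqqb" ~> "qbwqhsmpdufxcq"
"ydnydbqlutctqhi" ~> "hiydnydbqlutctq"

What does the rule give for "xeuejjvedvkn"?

Rule — move the last 2 characters to the front (rotate right by 2).
Applying that to "xeuejjvedvkn" gives "knxeuejjvedv".

knxeuejjvedv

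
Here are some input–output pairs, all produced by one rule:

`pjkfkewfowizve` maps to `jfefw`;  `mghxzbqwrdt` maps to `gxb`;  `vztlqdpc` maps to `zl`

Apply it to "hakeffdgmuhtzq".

Each output is the input with this applied: keep every other character starting from the second (positions 2nd, 4th, 6th, ...), then delete the last 2 characters.
Working it through for "hakeffdgmuhtzq": intermediate "aefgutq", final "aefgu".

aefgu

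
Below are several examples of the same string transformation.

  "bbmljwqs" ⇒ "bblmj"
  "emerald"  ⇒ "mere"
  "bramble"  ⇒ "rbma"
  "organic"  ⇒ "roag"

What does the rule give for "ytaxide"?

tyxa

Each output is the input with this applied: delete the last 3 characters, then swap each adjacent pair of characters (1↔2, 3↔4, ...).
For "ytaxide", step one produces "ytax"; step two turns that into "tyxa".
(Check on "bramble": → "bram" → "rbma" ✓)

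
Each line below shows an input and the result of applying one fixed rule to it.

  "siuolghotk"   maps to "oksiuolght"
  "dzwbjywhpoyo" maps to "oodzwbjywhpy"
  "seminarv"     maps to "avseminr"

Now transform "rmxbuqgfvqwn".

Looking at the pairs, the operation is to move the last 2 characters to the front (rotate right by 2), then swap the first and last characters.
Starting from "rmxbuqgfvqwn": after the first operation, "wnrmxbuqgfvq"; after the second, "qnrmxbuqgfvw".

qnrmxbuqgfvw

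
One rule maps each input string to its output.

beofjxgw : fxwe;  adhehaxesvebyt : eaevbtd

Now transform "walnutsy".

The transformation: move the first 2 characters to the end (rotate left by 2), then keep every other character starting from the second (positions 2nd, 4th, 6th, ...).
For "walnutsy" the result is "ntya".

ntya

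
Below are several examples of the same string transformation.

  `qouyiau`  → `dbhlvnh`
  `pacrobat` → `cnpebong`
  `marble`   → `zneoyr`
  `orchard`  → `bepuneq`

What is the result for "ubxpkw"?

hokcxj

In each case the input is transformed by: shift every letter 13 places forward in the alphabet (wrapping around) — i.e. ROT13.
Applying that to "ubxpkw" gives "hokcxj".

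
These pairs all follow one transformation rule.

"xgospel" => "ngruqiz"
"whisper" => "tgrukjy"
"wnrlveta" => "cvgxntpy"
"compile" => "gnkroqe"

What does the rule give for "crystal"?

ncvuate

In each case the input is transformed by: shift every letter 2 places forward in the alphabet (wrapping around), then reverse the string.
Applying both steps to "crystal": "etauvcn", then "ncvuate".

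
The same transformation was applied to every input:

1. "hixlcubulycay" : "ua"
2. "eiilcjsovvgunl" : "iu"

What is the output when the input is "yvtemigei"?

ii

The rule is to keep one character in every 3, starting at position 3 (positions 3rd, 6th, 9th, ...), then keep only the vowels.
"yvtemigei" → "tii" → "ii".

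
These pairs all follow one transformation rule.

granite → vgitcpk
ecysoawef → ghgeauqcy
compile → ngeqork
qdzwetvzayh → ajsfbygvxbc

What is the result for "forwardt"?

What's happening: move the last 2 characters to the front (rotate right by 2), then shift every letter 2 places forward in the alphabet (wrapping around).
"forwardt" → "dtforwar" → "fvhqtyct".

fvhqtyct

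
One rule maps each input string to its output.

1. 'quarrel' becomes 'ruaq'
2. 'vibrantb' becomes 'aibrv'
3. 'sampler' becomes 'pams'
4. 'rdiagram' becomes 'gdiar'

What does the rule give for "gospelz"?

The pattern: delete the last 3 characters, then swap the first and last characters.
"gospelz" → "gosp" → "posg".
(Check on "quarrel": → "quar" → "ruaq" ✓)

posg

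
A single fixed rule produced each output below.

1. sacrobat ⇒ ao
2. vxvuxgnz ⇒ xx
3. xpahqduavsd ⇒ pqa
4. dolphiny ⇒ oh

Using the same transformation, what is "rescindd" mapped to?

ei

Looking at the pairs, the operation is to delete the last character, then keep one character in every 3, starting at position 2 (positions 2nd, 5th, 8th, ...).
Starting from "rescindd": after the first operation, "rescind"; after the second, "ei".
(Check on "sacrobat": → "sacroba" → "ao" ✓)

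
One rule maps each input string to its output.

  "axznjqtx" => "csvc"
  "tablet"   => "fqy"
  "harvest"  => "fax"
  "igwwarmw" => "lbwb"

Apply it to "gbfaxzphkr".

The pattern: keep every other character starting from the second (positions 2nd, 4th, 6th, ...), then shift every letter 5 places forward in the alphabet (wrapping around).
"gbfaxzphkr" → "bazhr" → "gfemw".
(Check on "tablet": → "alt" → "fqy" ✓)

gfemw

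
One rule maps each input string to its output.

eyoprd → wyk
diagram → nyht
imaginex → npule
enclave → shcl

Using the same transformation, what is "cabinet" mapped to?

pula

The pattern: shift every letter 7 places forward in the alphabet (wrapping around), then delete the first 3 characters.
Applying both steps to "cabinet": "jhipula", then "pula".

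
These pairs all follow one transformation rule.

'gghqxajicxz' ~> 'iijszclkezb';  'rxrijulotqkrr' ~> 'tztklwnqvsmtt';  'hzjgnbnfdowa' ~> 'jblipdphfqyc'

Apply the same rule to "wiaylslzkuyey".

ykcanunbmwaga

What's happening: shift every letter 2 places forward in the alphabet (wrapping around).
Doing the same to "wiaylslzkuyey": "ykcanunbmwaga".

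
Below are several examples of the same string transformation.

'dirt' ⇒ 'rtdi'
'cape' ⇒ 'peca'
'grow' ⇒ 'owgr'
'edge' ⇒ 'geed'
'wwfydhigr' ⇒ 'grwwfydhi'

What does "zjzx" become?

zxzj

The transformation: move the last 2 characters to the front (rotate right by 2).
So "zjzx" becomes "zxzj".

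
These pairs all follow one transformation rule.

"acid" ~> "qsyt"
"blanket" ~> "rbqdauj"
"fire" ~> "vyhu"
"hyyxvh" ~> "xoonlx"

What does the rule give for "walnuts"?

mqbdkji

The transformation: shift every letter 10 places backward in the alphabet (wrapping around).
Applying that to "walnuts" gives "mqbdkji".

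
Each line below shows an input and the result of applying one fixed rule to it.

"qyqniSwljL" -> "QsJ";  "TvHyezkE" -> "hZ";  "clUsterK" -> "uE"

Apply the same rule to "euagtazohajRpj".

What's happening: keep one character in every 3, starting at position 3 (positions 3rd, 6th, 9th, ...), then flip the case of every letter.
"euagtazohajRpj" → "aahR" → "AAHr".

AAHr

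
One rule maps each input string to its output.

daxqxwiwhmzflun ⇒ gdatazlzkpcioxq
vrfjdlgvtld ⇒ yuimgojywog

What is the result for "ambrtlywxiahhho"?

The transformation: shift every letter 3 places forward in the alphabet (wrapping around).
On "ambrtlywxiahhho" that produces "dpeuwobzaldkkkr".

dpeuwobzaldkkkr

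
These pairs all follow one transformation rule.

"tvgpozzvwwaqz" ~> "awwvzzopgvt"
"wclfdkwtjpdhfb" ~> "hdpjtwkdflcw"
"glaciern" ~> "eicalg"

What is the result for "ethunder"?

Each output is the input with this applied: reverse the string, then delete the first 2 characters.
Working it through for "ethunder": intermediate "rednuhte", final "dnuhte".

dnuhte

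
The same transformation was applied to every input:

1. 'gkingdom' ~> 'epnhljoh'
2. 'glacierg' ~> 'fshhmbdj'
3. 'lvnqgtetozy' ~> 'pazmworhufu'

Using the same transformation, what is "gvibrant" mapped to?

Each output is the input with this applied: move the last 3 characters to the front (rotate right by 3), then shift every letter 1 place forward in the alphabet (wrapping around).
Starting from "gvibrant": after the first operation, "antgvibr"; after the second, "bouhwjcs".
(Check on "gkingdom": → "domgking" → "epnhljoh" ✓)

bouhwjcs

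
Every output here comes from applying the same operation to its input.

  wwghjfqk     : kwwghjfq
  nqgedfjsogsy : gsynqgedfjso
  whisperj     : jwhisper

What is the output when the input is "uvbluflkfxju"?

xjuuvbluflkf

Rule — swap the front and back halves of the string, then move the first 3 characters to the end (rotate left by 3).
"uvbluflkfxju" → "lkfxjuuvbluf" → "xjuuvbluflkf".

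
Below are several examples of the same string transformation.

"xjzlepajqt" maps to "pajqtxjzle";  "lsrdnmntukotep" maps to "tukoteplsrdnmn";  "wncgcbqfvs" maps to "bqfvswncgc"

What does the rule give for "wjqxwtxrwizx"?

xrwizxwjqxwt

Each output is the input with this applied: swap the front and back halves of the string.
"wjqxwtxrwizx" → "xrwizxwjqxwt".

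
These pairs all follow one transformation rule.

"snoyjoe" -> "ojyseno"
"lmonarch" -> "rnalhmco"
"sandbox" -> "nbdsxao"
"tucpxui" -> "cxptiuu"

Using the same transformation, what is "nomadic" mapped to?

Looking at the pairs, the operation is to take characters alternately from the front and the back (1st, last, 2nd, 2nd-last, ...), then move the last 3 characters to the front (rotate right by 3).
"nomadic" → "ncoimda" → "mdancoi".

mdancoi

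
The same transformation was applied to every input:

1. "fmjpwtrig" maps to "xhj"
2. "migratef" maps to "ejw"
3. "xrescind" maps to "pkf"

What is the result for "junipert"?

Looking at the pairs, the operation is to shift every letter 8 places backward in the alphabet (wrapping around), then keep one character in every 3, starting at position 1 (positions 1st, 4th, 7th, ...).
For "junipert", step one produces "bmfahwjl"; step two turns that into "baj".

baj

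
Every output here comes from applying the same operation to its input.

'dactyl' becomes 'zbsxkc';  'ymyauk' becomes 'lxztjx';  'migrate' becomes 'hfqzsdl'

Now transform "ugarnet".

fzqmdst

Rule — move the first character to the end, then shift every letter 1 place backward in the alphabet (wrapping around).
For "ugarnet", step one produces "garnetu"; step two turns that into "fzqmdst".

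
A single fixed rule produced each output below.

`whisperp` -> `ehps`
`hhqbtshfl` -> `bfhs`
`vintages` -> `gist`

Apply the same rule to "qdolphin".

Rule — keep every other character starting from the second (positions 2nd, 4th, 6th, ...), then sort the characters into alphabetical order.
Working it through for "qdolphin": intermediate "dlhn", final "dhln".

dhln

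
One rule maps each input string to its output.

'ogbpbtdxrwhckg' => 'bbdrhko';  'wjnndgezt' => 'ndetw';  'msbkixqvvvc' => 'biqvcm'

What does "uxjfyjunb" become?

jyubu

In each case the input is transformed by: keep every other character starting from the first (positions 1st, 3rd, 5th, ...), then move the first character to the end.
Applying both steps to "uxjfyjunb": "ujyub", then "jyubu".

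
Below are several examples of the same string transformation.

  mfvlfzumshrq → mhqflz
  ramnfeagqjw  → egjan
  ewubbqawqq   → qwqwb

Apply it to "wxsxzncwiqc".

Rule — keep every other character starting from the second (positions 2nd, 4th, 6th, ...), then move the last 3 characters to the front (rotate right by 3).
So "wxsxzncwiqc" becomes "nwqxx".

nwqxx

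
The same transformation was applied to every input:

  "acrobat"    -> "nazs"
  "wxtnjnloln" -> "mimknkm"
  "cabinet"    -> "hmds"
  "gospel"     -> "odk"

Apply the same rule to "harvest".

Each output is the input with this applied: shift every letter 1 place backward in the alphabet (wrapping around), then delete the first 3 characters.
"harvest" → "udrs".

udrs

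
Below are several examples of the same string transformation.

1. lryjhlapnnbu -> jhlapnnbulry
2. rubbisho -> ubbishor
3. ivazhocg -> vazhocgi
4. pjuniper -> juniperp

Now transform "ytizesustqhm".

The rule is to swap the front and back halves of the string, then move the last 3 characters to the front (rotate right by 3).
On "ytizesustqhm": the first step gives "ustqhmytizes", and the second then gives "zesustqhmyti".
(Check on "rubbisho": → "ishorubb" → "ubbishor" ✓)

zesustqhmyti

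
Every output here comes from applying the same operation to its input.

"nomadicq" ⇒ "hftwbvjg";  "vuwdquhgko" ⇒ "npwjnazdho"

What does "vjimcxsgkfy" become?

What's happening: shift every letter 7 places backward in the alphabet (wrapping around), then move the first character to the end.
For "vjimcxsgkfy", step one produces "ocbfvqlzdyr"; step two turns that into "cbfvqlzdyro".

cbfvqlzdyro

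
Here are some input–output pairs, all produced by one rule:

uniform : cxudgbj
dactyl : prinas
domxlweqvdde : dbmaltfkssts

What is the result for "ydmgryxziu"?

sbvgnmoxjn

The pattern: move the first character to the end, then shift every letter 11 places backward in the alphabet (wrapping around).
"ydmgryxziu" → "dmgryxziuy" → "sbvgnmoxjn".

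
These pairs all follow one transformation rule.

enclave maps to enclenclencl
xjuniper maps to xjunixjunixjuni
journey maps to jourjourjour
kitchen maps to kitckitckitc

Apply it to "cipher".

Each output is the input with this applied: delete the last 3 characters, then write the whole string 3 times in a row.
Starting from "cipher": after the first operation, "cip"; after the second, "cipcipcip".

cipcipcip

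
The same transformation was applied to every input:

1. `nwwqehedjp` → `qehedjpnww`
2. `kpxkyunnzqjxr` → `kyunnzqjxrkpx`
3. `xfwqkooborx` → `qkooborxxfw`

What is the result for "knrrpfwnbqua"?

The transformation: move the first 3 characters to the end (rotate left by 3).
So "knrrpfwnbqua" becomes "rpfwnbquaknr".

rpfwnbquaknr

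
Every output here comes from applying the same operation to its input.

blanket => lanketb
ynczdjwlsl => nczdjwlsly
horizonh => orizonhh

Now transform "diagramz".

In each case the input is transformed by: move the first character to the end.
Doing the same to "diagramz": "iagramzd".

iagramzd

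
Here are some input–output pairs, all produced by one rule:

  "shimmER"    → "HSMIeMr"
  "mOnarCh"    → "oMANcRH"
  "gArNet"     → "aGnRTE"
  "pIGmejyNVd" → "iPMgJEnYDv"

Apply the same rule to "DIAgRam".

idGaArM

Rule — flip the case of every letter, then swap each adjacent pair of characters (1↔2, 3↔4, ...).
Doing the same to "DIAgRam": "idGaArM".
(Check on "gArNet": → "GaRnET" → "aGnRTE" ✓)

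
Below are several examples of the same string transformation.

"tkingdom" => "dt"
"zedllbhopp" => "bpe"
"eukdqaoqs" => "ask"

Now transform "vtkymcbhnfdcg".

In each case the input is transformed by: move the first 3 characters to the end (rotate left by 3), then keep one character in every 3, starting at position 3 (positions 3rd, 6th, 9th, ...).
Starting from "vtkymcbhnfdcg": after the first operation, "ymcbhnfdcgvtk"; after the second, "cnct".

cnct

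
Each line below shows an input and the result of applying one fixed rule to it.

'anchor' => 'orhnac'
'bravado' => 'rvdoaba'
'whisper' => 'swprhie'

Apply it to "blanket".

The transformation: sort the characters into reverse alphabetical order, then swap each adjacent pair of characters (1↔2, 3↔4, ...).
"blanket" → "ntklbea".

ntklbea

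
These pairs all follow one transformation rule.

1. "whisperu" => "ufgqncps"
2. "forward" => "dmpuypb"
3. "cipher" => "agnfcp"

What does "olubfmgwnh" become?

In each case the input is transformed by: shift every letter 2 places backward in the alphabet (wrapping around).
For "olubfmgwnh" the result is "mjszdkeulf".

mjszdkeulf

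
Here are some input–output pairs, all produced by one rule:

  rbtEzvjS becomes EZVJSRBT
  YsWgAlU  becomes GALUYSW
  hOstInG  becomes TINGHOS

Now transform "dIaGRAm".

GRAMDIA

The transformation: move the first 3 characters to the end (rotate left by 3), then convert every letter to uppercase.
So "dIaGRAm" becomes "GRAMDIA".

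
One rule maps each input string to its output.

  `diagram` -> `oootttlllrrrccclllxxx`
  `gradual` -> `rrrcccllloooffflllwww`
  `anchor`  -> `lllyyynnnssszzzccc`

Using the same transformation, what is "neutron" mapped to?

What's happening: shift every letter 11 places forward in the alphabet (wrapping around), then repeat every character 3 times.
Applying both steps to "neutron": "ypfeczy", then "yyypppfffeeeccczzzyyy".
(Check on "diagram": → "otlrclx" → "oootttlllrrrccclllxxx" ✓)

yyypppfffeeeccczzzyyy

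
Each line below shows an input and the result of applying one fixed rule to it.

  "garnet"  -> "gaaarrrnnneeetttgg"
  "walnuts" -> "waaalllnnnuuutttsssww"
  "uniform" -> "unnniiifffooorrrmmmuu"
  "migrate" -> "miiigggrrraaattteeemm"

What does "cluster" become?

cllluuusssttteeerrrcc

The pattern: repeat every character 3 times, then move the first 2 characters to the end (rotate left by 2).
On "cluster": the first step gives "cccllluuusssttteeerrr", and the second then gives "cllluuusssttteeerrrcc".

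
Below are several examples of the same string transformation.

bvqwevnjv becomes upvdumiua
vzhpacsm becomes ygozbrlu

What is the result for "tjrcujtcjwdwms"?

In each case the input is transformed by: move the first character to the end, then shift every letter 1 place backward in the alphabet (wrapping around).
Starting from "tjrcujtcjwdwms": after the first operation, "jrcujtcjwdwmst"; after the second, "iqbtisbivcvlrs".
(Check on "vzhpacsm": → "zhpacsmv" → "ygozbrlu" ✓)

iqbtisbivcvlrs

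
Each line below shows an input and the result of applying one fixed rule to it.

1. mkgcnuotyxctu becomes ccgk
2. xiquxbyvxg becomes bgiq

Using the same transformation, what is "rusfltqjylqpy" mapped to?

What's happening: sort the characters into alphabetical order, then keep only the first 4 characters.
For "rusfltqjylqpy", step one produces "fjllpqqrstuyy"; step two turns that into "fjll".
(Check on "xiquxbyvxg": → "bgiquvxxxy" → "bgiq" ✓)

fjll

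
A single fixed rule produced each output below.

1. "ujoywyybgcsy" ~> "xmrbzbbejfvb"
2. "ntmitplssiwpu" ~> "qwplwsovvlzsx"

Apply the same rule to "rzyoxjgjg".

ucbramjmj

Looking at the pairs, the operation is to shift every letter 3 places forward in the alphabet (wrapping around).
For "rzyoxjgjg" the result is "ucbramjmj".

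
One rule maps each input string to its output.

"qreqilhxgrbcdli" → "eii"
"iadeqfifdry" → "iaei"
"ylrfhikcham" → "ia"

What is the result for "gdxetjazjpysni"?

eai

The rule is to keep only the vowels.
Doing the same to "gdxetjazjpysni": "eai".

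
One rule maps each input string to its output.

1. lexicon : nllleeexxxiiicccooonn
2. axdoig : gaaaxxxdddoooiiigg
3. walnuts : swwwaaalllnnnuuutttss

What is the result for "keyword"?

Looking at the pairs, the operation is to repeat every character 3 times, then move the last character to the front.
For "keyword" the result is "dkkkeeeyyywwwooorrrdd".
(Check on "walnuts": → "wwwaaalllnnnuuutttsss" → "swwwaaalllnnnuuutttss" ✓)

dkkkeeeyyywwwooorrrdd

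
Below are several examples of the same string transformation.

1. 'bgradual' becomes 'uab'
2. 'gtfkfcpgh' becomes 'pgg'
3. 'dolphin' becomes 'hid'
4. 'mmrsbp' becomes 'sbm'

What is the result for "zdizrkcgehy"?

The transformation: swap the first and last characters, then keep only the last 3 characters.
Working it through for "zdizrkcgehy": intermediate "ydizrkcgehz", final "ehz".

ehz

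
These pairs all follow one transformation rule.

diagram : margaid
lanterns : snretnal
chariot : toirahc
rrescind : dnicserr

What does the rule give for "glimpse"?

espmilg

The rule is to reverse the string.
Applying that to "glimpse" gives "espmilg".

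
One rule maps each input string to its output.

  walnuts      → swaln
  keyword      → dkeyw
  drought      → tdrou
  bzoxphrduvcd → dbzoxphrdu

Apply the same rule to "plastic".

Looking at the pairs, the operation is to move the last character to the front, then delete the last 2 characters.
For "plastic", step one produces "cplasti"; step two turns that into "cplas".

cplas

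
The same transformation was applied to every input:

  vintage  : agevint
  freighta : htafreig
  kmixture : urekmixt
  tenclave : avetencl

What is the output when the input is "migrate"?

atemigr

Each output is the input with this applied: move the last 3 characters to the front (rotate right by 3).
"migrate" → "atemigr".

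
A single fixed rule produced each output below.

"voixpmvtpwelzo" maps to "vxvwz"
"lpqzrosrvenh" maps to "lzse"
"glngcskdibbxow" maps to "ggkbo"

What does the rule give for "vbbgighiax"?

vghx

Rule — keep one character in every 3, starting at position 1 (positions 1st, 4th, 7th, ...).
For "vbbgighiax" the result is "vghx".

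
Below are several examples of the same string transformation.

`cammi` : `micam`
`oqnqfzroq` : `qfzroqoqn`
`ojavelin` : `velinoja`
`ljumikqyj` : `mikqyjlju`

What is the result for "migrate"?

ratemig

What's happening: move the first 3 characters to the end (rotate left by 3).
Applying that to "migrate" gives "ratemig".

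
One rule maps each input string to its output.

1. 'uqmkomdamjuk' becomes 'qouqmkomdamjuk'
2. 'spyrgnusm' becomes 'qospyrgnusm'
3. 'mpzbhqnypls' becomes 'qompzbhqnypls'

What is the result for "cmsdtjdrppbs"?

qocmsdtjdrppbs

Each output is the input with this applied: prepend "qo".
"cmsdtjdrppbs" → "qocmsdtjdrppbs".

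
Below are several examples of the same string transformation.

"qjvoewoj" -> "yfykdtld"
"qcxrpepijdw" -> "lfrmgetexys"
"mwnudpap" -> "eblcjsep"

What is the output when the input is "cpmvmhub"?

qrebkbwj

Each output is the input with this applied: move the last character to the front, then shift every letter 11 places backward in the alphabet (wrapping around).
"cpmvmhub" → "bcpmvmhu" → "qrebkbwj".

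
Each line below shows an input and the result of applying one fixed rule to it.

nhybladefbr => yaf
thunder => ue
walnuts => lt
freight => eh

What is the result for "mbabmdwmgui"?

adg

Looking at the pairs, the operation is to keep one character in every 3, starting at position 3 (positions 3rd, 6th, 9th, ...).
Doing the same to "mbabmdwmgui": "adg".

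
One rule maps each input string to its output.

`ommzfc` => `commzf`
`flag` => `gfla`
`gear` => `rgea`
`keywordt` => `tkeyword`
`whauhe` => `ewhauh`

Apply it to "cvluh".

hcvlu

The pattern: move the last character to the front.
Doing the same to "cvluh": "hcvlu".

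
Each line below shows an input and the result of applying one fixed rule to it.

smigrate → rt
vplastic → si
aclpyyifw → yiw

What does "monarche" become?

Each output is the input with this applied: delete the first 3 characters, then keep every other character starting from the second (positions 2nd, 4th, 6th, ...).
On "monarche": the first step gives "arche", and the second then gives "rh".

rh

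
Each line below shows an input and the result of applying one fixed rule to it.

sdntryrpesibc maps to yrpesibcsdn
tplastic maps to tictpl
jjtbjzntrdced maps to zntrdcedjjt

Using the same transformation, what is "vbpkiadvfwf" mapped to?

advfwfvbp

The rule is to move the first 3 characters to the end (rotate left by 3), then delete the first 2 characters.
Working it through for "vbpkiadvfwf": intermediate "kiadvfwfvbp", final "advfwfvbp".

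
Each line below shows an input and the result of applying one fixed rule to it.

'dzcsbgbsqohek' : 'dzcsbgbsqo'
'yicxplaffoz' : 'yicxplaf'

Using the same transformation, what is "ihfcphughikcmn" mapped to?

ihfcphughik

The pattern: delete the last 3 characters.
Applying that to "ihfcphughikcmn" gives "ihfcphughik".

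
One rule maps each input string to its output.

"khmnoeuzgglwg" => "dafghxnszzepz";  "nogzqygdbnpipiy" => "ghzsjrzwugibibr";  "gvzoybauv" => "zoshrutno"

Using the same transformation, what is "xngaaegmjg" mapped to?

The rule is to shift every letter 7 places backward in the alphabet (wrapping around).
Applying that to "xngaaegmjg" gives "qgzttxzfcz".

qgzttxzfcz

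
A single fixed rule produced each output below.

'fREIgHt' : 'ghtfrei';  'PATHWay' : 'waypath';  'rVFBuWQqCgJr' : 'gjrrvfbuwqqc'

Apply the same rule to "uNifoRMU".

rmuunifo

The transformation: move the last 3 characters to the front (rotate right by 3), then convert every letter to lowercase.
For "uNifoRMU" the result is "rmuunifo".
(Check on "rVFBuWQqCgJr": → "gJrrVFBuWQqC" → "gjrrvfbuwqqc" ✓)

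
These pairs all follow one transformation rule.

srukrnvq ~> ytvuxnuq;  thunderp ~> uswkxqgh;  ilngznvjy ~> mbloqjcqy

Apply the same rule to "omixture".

uhrplawx

Looking at the pairs, the operation is to shift every letter 3 places forward in the alphabet (wrapping around), then move the last 2 characters to the front (rotate right by 2).
Starting from "omixture": after the first operation, "rplawxuh"; after the second, "uhrplawx".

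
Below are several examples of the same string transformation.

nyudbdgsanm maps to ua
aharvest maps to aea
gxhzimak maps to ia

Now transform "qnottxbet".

oe

The rule is to swap the first and last characters, then keep only the vowels.
Working it through for "qnottxbet": intermediate "tnottxbeq", final "oe".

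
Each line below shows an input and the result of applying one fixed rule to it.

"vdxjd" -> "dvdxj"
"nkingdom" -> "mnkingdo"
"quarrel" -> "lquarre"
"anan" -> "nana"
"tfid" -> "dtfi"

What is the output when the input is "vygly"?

yvygl

Looking at the pairs, the operation is to move the last character to the front.
So "vygly" becomes "yvygl".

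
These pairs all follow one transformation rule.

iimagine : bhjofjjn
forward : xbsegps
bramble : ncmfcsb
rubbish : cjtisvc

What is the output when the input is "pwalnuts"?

The transformation: shift every letter 1 place forward in the alphabet (wrapping around), then move the first 3 characters to the end (rotate left by 3).
On "pwalnuts": the first step gives "qxbmovut", and the second then gives "movutqxb".

movutqxb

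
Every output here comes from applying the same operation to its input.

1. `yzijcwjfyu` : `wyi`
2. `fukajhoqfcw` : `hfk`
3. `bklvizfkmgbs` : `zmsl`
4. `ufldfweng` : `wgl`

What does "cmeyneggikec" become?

eice

What's happening: keep one character in every 3, starting at position 3 (positions 3rd, 6th, 9th, ...), then move the first character to the end.
Applying both steps to "cmeyneggikec": "eeic", then "eice".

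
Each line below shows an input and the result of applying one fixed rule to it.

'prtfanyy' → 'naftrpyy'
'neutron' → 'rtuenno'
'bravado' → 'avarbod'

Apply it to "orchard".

What's happening: reverse the string, then move the first 2 characters to the end (rotate left by 2).
"orchard" → "drahcro" → "ahcrodr".

ahcrodr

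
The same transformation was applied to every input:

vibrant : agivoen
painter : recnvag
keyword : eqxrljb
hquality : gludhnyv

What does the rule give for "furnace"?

prshean

The rule is to shift every letter 13 places forward in the alphabet (wrapping around) — i.e. ROT13, then move the last 2 characters to the front (rotate right by 2).
"furnace" → "sheanpr" → "prshean".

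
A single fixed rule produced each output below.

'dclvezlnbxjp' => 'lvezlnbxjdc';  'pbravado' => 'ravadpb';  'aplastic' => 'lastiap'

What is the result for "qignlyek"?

gnlyeqi

Each output is the input with this applied: delete the last character, then move the first 2 characters to the end (rotate left by 2).
Working it through for "qignlyek": intermediate "qignlye", final "gnlyeqi".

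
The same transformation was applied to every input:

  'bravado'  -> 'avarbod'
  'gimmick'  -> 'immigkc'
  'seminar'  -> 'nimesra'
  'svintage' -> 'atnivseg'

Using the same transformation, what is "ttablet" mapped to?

lbattte

The pattern: move the last 2 characters to the front (rotate right by 2), then reverse the string.
Working it through for "ttablet": intermediate "etttabl", final "lbattte".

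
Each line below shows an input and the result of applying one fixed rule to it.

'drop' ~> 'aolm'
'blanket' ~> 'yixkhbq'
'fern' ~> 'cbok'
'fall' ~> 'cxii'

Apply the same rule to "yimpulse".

vfjmripb

In each case the input is transformed by: shift every letter 3 places backward in the alphabet (wrapping around).
So "yimpulse" becomes "vfjmripb".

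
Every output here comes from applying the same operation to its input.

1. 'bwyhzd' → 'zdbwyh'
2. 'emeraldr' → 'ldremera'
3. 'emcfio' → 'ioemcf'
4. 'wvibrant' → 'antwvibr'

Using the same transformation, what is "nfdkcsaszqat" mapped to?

szqatnfdkcsa

In each case the input is transformed by: swap the front and back halves of the string, then move the first character to the end.
"nfdkcsaszqat" → "aszqatnfdkcs" → "szqatnfdkcsa".
(Check on "bwyhzd": → "hzdbwy" → "zdbwyh" ✓)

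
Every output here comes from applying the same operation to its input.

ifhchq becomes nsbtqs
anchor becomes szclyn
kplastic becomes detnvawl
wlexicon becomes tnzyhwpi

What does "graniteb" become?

tepmrcly

The transformation: shift every letter 11 places forward in the alphabet (wrapping around), then swap the front and back halves of the string.
"graniteb" → "rclytepm" → "tepmrcly".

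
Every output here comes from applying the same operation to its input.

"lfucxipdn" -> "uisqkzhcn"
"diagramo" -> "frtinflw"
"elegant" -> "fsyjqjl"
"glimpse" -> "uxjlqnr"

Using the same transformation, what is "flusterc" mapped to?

jwhkqzxy

The rule is to shift every letter 5 places forward in the alphabet (wrapping around), then move the last 3 characters to the front (rotate right by 3).
So "flusterc" becomes "jwhkqzxy".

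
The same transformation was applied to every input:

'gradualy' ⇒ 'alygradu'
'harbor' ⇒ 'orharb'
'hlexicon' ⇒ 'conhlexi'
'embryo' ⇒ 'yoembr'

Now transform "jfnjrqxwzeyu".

wzeyujfnjrqx

The transformation: swap the front and back halves of the string, then move the first character to the end.
Applying both steps to "jfnjrqxwzeyu": "xwzeyujfnjrq", then "wzeyujfnjrqx".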